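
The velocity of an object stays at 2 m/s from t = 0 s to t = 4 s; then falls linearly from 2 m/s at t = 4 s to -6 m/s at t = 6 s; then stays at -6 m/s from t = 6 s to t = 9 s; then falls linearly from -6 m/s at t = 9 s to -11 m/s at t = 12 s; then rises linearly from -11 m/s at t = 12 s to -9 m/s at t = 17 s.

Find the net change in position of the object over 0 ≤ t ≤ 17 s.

-89.5 m

Net displacement equals the area under the velocity-time graph (areas below the axis count negative).
0–4 s: 2 × 4 = 8 m
4–6 s: ½(2 + -6)(2) = -4 m
6–9 s: -6 × 3 = -18 m
9–12 s: ½(-6 + -11)(3) = -25.5 m
12–17 s: ½(-11 + -9)(5) = -50 m
Net displacement = -89.5 m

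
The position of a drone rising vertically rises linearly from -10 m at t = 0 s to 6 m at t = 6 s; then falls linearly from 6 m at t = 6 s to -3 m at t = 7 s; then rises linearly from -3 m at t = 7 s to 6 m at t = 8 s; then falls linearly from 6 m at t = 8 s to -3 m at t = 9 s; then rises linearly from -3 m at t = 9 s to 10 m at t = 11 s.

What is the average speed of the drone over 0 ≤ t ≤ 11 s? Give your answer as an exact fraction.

56/11 m/s

Average speed = (total path length)/(elapsed time); on a piecewise-linear x-t graph the path length is Σ|Δx|.
0–6 s: |Δx| = |6 − -10| = 16 m
6–7 s: |Δx| = |-3 − 6| = 9 m
7–8 s: |Δx| = |6 − -3| = 9 m
8–9 s: |Δx| = |-3 − 6| = 9 m
9–11 s: |Δx| = |10 − -3| = 13 m
Total path = 56 m; average speed = 56/11 = 56/11 m/s.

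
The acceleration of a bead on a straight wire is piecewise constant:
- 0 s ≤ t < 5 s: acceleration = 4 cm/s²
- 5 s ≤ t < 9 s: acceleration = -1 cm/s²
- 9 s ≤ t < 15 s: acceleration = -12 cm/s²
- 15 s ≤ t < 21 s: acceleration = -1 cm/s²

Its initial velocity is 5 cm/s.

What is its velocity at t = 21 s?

Δv equals the area under the a-t graph; then v = v₀ + Δv.
0–5 s: 4 × 5 = 20 cm/s
5–9 s: -1 × 4 = -4 cm/s
9–15 s: -12 × 6 = -72 cm/s
15–21 s: -1 × 6 = -6 cm/s
Δv = -62 cm/s, so v(21) = 5 + (-62) = -57 cm/s.

-57 cm/s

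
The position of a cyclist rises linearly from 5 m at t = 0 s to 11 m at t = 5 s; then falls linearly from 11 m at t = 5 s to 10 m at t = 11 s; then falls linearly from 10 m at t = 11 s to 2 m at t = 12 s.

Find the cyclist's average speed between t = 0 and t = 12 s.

1.25 m/s

Average speed = (total path length)/(elapsed time); on a piecewise-linear x-t graph the path length is Σ|Δx|.
0–5 s: |Δx| = |11 − 5| = 6 m
5–11 s: |Δx| = |10 − 11| = 1 m
11–12 s: |Δx| = |2 − 10| = 8 m
Total path = 15 m; average speed = 15/12 = 1.25 m/s.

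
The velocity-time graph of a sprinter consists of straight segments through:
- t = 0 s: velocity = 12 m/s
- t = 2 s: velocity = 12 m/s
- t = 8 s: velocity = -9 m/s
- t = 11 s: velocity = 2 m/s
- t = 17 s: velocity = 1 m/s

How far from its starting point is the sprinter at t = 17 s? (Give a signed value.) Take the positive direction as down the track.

Displacement is the signed area under the v-t curve.
0–2 s: 12 × 2 = 24 m
2–8 s: ½(12 + -9)(6) = 9 m
8–11 s: ½(-9 + 2)(3) = -10.5 m
11–17 s: ½(2 + 1)(6) = 9 m
Net displacement = 31.5 m

31.5 m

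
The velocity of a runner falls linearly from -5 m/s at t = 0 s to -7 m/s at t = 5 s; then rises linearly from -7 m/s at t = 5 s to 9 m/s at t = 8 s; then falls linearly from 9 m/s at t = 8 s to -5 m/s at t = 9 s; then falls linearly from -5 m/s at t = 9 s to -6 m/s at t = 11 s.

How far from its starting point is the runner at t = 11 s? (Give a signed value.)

Displacement is the signed area under the v-t curve.
0–5 s: ½(-5 + -7)(5) = -30 m
5–8 s: ½(-7 + 9)(3) = 3 m
8–9 s: ½(9 + -5)(1) = 2 m
9–11 s: ½(-5 + -6)(2) = -11 m
Net displacement = -36 m

-36 m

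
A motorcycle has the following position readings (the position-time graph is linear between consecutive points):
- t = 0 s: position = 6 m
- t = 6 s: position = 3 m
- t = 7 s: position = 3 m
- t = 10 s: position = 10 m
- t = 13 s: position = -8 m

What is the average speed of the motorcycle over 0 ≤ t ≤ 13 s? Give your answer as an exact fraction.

Average speed = (total path length)/(elapsed time); on a piecewise-linear x-t graph the path length is Σ|Δx|.
0–6 s: |Δx| = |3 − 6| = 3 m
6–7 s: |Δx| = |3 − 3| = 0 m
7–10 s: |Δx| = |10 − 3| = 7 m
10–13 s: |Δx| = |-8 − 10| = 18 m
Total path = 28 m; average speed = 28/13 = 28/13 m/s.

28/13 m/s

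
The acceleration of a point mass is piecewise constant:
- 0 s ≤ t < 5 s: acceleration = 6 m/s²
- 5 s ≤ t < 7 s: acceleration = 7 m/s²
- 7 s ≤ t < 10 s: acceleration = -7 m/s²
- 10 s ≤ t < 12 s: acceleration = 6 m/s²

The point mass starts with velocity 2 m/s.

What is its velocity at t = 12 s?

Δv equals the area under the a-t graph; then v = v₀ + Δv.
0–5 s: 6 × 5 = 30 m/s
5–7 s: 7 × 2 = 14 m/s
7–10 s: -7 × 3 = -21 m/s
10–12 s: 6 × 2 = 12 m/s
Δv = 35 m/s, so v(12) = 2 + (35) = 37 m/s.

37 m/s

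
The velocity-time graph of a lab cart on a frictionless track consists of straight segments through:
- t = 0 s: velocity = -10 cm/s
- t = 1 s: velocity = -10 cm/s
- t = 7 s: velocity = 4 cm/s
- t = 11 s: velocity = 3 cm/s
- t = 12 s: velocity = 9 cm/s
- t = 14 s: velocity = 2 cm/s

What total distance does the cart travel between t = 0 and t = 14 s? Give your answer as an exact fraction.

Distance (not displacement) is the total path length: add the absolute areas under v-t.
0–1 s: |-10| × 1 = 10 cm
1–7 s: v = 0 at t = 37/7 s; triangle areas 150/7 + 24/7 = 174/7 cm
7–11 s: |½(4 + 3)(4)| = 14 cm
11–12 s: |½(3 + 9)(1)| = 6 cm
12–14 s: |½(9 + 2)(2)| = 11 cm
Total distance = 461/7 cm

461/7 cm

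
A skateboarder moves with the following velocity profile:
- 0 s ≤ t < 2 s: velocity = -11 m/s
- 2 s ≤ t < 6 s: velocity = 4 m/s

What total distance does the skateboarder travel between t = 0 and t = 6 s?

38 m

Total distance travelled is ∫|v| dt — sum the magnitudes of each area piece.
0–2 s: |-11| × 2 = 22 m
2–6 s: |4| × 4 = 16 m
Total distance = 38 m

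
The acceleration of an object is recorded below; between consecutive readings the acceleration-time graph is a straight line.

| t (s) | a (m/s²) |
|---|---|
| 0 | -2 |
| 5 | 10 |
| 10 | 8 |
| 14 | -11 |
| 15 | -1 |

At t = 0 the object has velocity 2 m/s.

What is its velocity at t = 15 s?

Δv equals the area under the a-t graph; then v = v₀ + Δv.
0–5 s: ½(-2 + 10)(5) = 20 m/s
5–10 s: ½(10 + 8)(5) = 45 m/s
10–14 s: ½(8 + -11)(4) = -6 m/s
14–15 s: ½(-11 + -1)(1) = -6 m/s
Δv = 53 m/s, so v(15) = 2 + (53) = 55 m/s.

55 m/s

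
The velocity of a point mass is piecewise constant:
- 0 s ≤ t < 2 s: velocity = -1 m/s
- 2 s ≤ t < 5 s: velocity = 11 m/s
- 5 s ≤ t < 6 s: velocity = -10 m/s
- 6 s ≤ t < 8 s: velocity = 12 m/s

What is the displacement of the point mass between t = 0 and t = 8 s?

45 m

Displacement is the signed area under the v-t curve.
0–2 s: -1 × 2 = -2 m
2–5 s: 11 × 3 = 33 m
5–6 s: -10 × 1 = -10 m
6–8 s: 12 × 2 = 24 m
Net displacement = 45 m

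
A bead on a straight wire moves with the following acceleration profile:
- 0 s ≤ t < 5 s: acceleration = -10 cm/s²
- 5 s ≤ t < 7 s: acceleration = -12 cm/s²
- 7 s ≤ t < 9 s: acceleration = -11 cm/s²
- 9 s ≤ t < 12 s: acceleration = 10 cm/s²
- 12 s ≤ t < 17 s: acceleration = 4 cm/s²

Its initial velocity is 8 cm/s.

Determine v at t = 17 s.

Δv equals the area under the a-t graph; then v = v₀ + Δv.
0–5 s: -10 × 5 = -50 cm/s
5–7 s: -12 × 2 = -24 cm/s
7–9 s: -11 × 2 = -22 cm/s
9–12 s: 10 × 3 = 30 cm/s
12–17 s: 4 × 5 = 20 cm/s
Δv = -46 cm/s, so v(17) = 8 + (-46) = -38 cm/s.

-38 cm/s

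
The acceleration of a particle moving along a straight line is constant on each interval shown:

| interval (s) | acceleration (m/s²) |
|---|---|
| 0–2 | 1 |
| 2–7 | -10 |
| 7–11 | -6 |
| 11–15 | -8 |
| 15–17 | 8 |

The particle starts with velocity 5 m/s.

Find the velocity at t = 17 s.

-83 m/s

Δv equals the area under the a-t graph; then v = v₀ + Δv.
0–2 s: 1 × 2 = 2 m/s
2–7 s: -10 × 5 = -50 m/s
7–11 s: -6 × 4 = -24 m/s
11–15 s: -8 × 4 = -32 m/s
15–17 s: 8 × 2 = 16 m/s
Δv = -88 m/s, so v(17) = 5 + (-88) = -83 m/s.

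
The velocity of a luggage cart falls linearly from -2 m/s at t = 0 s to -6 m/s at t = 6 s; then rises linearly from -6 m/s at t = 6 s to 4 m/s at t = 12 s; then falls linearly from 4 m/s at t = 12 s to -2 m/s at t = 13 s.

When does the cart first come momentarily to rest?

t = 9.6 s

v changes sign on 6–12 s (from -6 to 4); the graph is linear there, so v = 0 at t = 6 + (6)·(12 − 6)/(4 − -6) = 9.6 s.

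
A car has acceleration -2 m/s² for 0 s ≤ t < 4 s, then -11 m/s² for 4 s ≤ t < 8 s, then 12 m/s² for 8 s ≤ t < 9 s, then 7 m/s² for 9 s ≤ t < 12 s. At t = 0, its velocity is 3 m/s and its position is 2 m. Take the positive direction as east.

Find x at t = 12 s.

-232.5 m

On each constant-a segment, Δv = aΔt and Δx = v₀Δt + ½aΔt²; chain segment to segment.
0–4 s: v starts 3 m/s; Δx = 3·4 + ½·-2·4² = -4 m; v ends -5 m/s.
4–8 s: v starts -5 m/s; Δx = -5·4 + ½·-11·4² = -108 m; v ends -49 m/s.
8–9 s: v starts -49 m/s; Δx = -49·1 + ½·12·1² = -43 m; v ends -37 m/s.
9–12 s: v starts -37 m/s; Δx = -37·3 + ½·7·3² = -79.5 m; v ends -16 m/s.
x(12) = 2 + Σ Δx = -232.5 m.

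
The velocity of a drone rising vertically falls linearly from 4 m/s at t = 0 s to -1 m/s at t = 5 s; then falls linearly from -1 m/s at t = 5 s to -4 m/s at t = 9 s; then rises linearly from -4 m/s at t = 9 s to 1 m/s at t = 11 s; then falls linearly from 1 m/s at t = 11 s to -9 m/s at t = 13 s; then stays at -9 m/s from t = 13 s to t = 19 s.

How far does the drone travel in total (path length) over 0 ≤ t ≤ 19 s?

84.1 m

Total distance travelled is ∫|v| dt — sum the magnitudes of each area piece.
0–5 s: v = 0 at t = 4 s; triangle areas 8 + 0.5 = 8.5 m
5–9 s: |½(-1 + -4)(4)| = 10 m
9–11 s: v = 0 at t = 10.6 s; triangle areas 3.2 + 0.2 = 3.4 m
11–13 s: v = 0 at t = 11.2 s; triangle areas 0.1 + 8.1 = 8.2 m
13–19 s: |-9| × 6 = 54 m
Total distance = 84.1 m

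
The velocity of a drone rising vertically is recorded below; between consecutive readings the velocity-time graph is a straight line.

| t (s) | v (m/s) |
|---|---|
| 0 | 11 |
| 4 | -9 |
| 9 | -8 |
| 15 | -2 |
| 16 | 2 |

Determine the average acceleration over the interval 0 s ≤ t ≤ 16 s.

Average acceleration = Δv/Δt = (2 − 11)/(16 − 0) = -0.5625 m/s².

-0.5625 m/s²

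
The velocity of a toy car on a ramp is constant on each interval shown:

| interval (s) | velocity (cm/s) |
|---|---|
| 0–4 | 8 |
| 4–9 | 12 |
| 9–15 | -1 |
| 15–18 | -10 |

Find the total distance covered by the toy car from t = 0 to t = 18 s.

128 cm

Distance (not displacement) is the total path length: add the absolute areas under v-t.
0–4 s: |8| × 4 = 32 cm
4–9 s: |12| × 5 = 60 cm
9–15 s: |-1| × 6 = 6 cm
15–18 s: |-10| × 3 = 30 cm
Total distance = 128 cm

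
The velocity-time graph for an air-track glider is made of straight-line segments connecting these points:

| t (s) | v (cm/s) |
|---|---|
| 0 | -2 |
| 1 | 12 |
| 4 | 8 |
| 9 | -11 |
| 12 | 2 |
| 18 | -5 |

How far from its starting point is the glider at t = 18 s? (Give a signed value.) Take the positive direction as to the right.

Net displacement equals the area under the velocity-time graph (areas below the axis count negative).
0–1 s: ½(-2 + 12)(1) = 5 cm
1–4 s: ½(12 + 8)(3) = 30 cm
4–9 s: ½(8 + -11)(5) = -7.5 cm
9–12 s: ½(-11 + 2)(3) = -13.5 cm
12–18 s: ½(2 + -5)(6) = -9 cm
Net displacement = 5 cm

5 cm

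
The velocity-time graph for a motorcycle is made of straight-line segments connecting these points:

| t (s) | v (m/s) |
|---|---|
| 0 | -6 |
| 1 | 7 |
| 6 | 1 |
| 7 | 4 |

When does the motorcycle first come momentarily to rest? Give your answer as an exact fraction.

t = 6/13 s

v changes sign on 0–1 s (from -6 to 7); the graph is linear there, so v = 0 at t = 0 + (6)·(1 − 0)/(7 − -6) = 6/13 s.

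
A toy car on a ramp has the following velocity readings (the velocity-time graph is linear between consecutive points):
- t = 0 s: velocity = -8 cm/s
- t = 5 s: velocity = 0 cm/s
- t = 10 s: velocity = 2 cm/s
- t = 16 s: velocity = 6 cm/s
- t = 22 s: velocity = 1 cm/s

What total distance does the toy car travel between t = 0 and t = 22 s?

70 cm

Total distance travelled is ∫|v| dt — sum the magnitudes of each area piece.
0–5 s: |½(-8 + 0)(5)| = 20 cm
5–10 s: |½(0 + 2)(5)| = 5 cm
10–16 s: |½(2 + 6)(6)| = 24 cm
16–22 s: |½(6 + 1)(6)| = 21 cm
Total distance = 70 cm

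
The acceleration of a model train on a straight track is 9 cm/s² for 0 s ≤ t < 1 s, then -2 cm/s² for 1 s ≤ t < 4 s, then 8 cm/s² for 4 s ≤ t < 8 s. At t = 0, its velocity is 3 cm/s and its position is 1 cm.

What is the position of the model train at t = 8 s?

On each constant-a segment, Δv = aΔt and Δx = v₀Δt + ½aΔt²; chain segment to segment.
0–1 s: v starts 3 cm/s; Δx = 3·1 + ½·9·1² = 7.5 cm; v ends 12 cm/s.
1–4 s: v starts 12 cm/s; Δx = 12·3 + ½·-2·3² = 27 cm; v ends 6 cm/s.
4–8 s: v starts 6 cm/s; Δx = 6·4 + ½·8·4² = 88 cm; v ends 38 cm/s.
x(8) = 1 + Σ Δx = 123.5 cm.

123.5 cm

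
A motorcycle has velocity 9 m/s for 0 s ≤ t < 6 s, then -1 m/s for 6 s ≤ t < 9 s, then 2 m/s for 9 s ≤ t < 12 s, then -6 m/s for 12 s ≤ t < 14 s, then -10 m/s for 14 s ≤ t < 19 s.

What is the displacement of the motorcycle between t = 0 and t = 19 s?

-5 m

Displacement is the signed area under the v-t curve.
0–6 s: 9 × 6 = 54 m
6–9 s: -1 × 3 = -3 m
9–12 s: 2 × 3 = 6 m
12–14 s: -6 × 2 = -12 m
14–19 s: -10 × 5 = -50 m
Net displacement = -5 m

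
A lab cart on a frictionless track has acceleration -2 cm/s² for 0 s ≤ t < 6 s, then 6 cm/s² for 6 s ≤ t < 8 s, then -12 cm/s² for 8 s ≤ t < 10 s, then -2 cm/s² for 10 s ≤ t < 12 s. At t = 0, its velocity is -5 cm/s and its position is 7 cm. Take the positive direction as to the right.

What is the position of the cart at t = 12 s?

On each constant-a segment, Δv = aΔt and Δx = v₀Δt + ½aΔt²; chain segment to segment.
0–6 s: v starts -5 cm/s; Δx = -5·6 + ½·-2·6² = -66 cm; v ends -17 cm/s.
6–8 s: v starts -17 cm/s; Δx = -17·2 + ½·6·2² = -22 cm; v ends -5 cm/s.
8–10 s: v starts -5 cm/s; Δx = -5·2 + ½·-12·2² = -34 cm; v ends -29 cm/s.
10–12 s: v starts -29 cm/s; Δx = -29·2 + ½·-2·2² = -62 cm; v ends -33 cm/s.
x(12) = 7 + Σ Δx = -177 cm.

-177 cm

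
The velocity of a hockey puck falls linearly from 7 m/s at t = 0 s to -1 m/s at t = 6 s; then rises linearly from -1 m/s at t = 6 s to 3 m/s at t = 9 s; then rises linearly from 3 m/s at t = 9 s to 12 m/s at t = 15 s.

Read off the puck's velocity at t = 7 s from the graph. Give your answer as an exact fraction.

1/3 m/s

On 6–9 s the graph is linear from -1 to 3 m/s: v(7) = -1 + (3 − -1)·(7 − 6)/(9 − 6) = 1/3 m/s.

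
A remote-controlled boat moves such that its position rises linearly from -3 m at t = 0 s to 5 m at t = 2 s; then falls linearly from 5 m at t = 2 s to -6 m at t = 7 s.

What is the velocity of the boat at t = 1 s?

Velocity is the slope of the x-t graph on 0–2 s: (5 − -3)/(2 − 0) = 4 m/s.

4 m/s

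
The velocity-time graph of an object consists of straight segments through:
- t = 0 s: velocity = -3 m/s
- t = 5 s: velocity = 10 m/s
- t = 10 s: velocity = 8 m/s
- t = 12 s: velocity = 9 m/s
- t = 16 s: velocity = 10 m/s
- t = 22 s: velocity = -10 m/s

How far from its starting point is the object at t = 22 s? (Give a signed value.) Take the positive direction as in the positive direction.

117.5 m

Displacement is the signed area under the v-t curve.
0–5 s: ½(-3 + 10)(5) = 17.5 m
5–10 s: ½(10 + 8)(5) = 45 m
10–12 s: ½(8 + 9)(2) = 17 m
12–16 s: ½(9 + 10)(4) = 38 m
16–22 s: ½(10 + -10)(6) = 0 m
Net displacement = 117.5 m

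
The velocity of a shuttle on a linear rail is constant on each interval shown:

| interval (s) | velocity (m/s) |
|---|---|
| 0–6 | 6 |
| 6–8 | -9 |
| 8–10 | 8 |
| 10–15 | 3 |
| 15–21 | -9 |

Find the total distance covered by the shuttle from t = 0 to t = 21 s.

Total distance travelled is ∫|v| dt — sum the magnitudes of each area piece.
0–6 s: |6| × 6 = 36 m
6–8 s: |-9| × 2 = 18 m
8–10 s: |8| × 2 = 16 m
10–15 s: |3| × 5 = 15 m
15–21 s: |-9| × 6 = 54 m
Total distance = 139 m

139 m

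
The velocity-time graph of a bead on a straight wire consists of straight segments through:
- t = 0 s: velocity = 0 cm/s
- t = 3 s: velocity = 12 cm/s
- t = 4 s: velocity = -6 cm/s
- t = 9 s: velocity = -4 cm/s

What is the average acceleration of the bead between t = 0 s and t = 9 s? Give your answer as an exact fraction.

-4/9 cm/s²

Average acceleration = Δv/Δt = (-4 − 0)/(9 − 0) = -4/9 cm/s².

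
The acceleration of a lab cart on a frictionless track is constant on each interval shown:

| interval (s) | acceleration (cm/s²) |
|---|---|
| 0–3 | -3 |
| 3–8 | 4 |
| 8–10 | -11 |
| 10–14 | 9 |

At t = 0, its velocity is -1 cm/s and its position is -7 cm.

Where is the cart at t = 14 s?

On each constant-a segment, Δv = aΔt and Δx = v₀Δt + ½aΔt²; chain segment to segment.
0–3 s: v starts -1 cm/s; Δx = -1·3 + ½·-3·3² = -16.5 cm; v ends -10 cm/s.
3–8 s: v starts -10 cm/s; Δx = -10·5 + ½·4·5² = 0 cm; v ends 10 cm/s.
8–10 s: v starts 10 cm/s; Δx = 10·2 + ½·-11·2² = -2 cm; v ends -12 cm/s.
10–14 s: v starts -12 cm/s; Δx = -12·4 + ½·9·4² = 24 cm; v ends 24 cm/s.
x(14) = -7 + Σ Δx = -1.5 cm.

-1.5 cm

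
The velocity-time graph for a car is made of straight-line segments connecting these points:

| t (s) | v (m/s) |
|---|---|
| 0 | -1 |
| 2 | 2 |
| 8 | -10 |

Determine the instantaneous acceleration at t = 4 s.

Acceleration is the slope of the v-t graph on 2–8 s: (-10 − 2)/(8 − 2) = -2 m/s².

-2 m/s²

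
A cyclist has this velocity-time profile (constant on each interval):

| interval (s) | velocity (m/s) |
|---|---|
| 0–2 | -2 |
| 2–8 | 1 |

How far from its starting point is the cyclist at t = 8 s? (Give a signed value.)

Displacement is the signed area under the v-t curve.
0–2 s: -2 × 2 = -4 m
2–8 s: 1 × 6 = 6 m
Net displacement = 2 m

2 m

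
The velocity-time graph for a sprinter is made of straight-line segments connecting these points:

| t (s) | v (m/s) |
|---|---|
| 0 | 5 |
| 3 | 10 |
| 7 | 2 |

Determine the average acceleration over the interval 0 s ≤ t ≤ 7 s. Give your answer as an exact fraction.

Average acceleration = Δv/Δt = (2 − 5)/(7 − 0) = -3/7 m/s².

-3/7 m/s²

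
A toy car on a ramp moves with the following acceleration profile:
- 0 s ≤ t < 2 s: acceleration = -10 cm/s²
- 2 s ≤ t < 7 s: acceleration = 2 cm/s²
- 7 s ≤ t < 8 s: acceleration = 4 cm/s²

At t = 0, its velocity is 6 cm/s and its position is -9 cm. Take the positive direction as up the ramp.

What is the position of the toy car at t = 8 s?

On each constant-a segment, Δv = aΔt and Δx = v₀Δt + ½aΔt²; chain segment to segment.
0–2 s: v starts 6 cm/s; Δx = 6·2 + ½·-10·2² = -8 cm; v ends -14 cm/s.
2–7 s: v starts -14 cm/s; Δx = -14·5 + ½·2·5² = -45 cm; v ends -4 cm/s.
7–8 s: v starts -4 cm/s; Δx = -4·1 + ½·4·1² = -2 cm; v ends 0 cm/s.
x(8) = -9 + Σ Δx = -64 cm.

-64 cm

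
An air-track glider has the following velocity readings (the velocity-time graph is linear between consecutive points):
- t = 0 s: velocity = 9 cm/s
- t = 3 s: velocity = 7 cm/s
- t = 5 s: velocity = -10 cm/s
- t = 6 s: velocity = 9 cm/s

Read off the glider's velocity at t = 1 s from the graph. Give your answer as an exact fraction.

On 0–3 s the graph is linear from 9 to 7 cm/s: v(1) = 9 + (7 − 9)·(1 − 0)/(3 − 0) = 25/3 cm/s.

25/3 cm/s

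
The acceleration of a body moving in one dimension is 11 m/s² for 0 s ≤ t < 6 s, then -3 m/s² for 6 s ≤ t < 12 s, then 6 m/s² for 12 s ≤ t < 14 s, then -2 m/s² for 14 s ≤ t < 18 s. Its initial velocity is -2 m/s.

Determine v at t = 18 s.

50 m/s

Δv equals the area under the a-t graph; then v = v₀ + Δv.
0–6 s: 11 × 6 = 66 m/s
6–12 s: -3 × 6 = -18 m/s
12–14 s: 6 × 2 = 12 m/s
14–18 s: -2 × 4 = -8 m/s
Δv = 52 m/s, so v(18) = -2 + (52) = 50 m/s.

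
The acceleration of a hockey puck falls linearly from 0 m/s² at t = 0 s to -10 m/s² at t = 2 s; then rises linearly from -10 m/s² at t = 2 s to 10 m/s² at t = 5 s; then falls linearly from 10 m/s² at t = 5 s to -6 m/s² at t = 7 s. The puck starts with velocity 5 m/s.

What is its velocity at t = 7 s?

-1 m/s

Δv equals the area under the a-t graph; then v = v₀ + Δv.
0–2 s: ½(0 + -10)(2) = -10 m/s
2–5 s: ½(-10 + 10)(3) = 0 m/s
5–7 s: ½(10 + -6)(2) = 4 m/s
Δv = -6 m/s, so v(7) = 5 + (-6) = -1 m/s.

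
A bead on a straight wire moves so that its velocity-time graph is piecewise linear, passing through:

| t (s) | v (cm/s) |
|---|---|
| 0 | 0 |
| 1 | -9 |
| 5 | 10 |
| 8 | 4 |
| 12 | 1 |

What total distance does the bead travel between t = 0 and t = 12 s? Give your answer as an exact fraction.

Distance (not displacement) is the total path length: add the absolute areas under v-t.
0–1 s: |½(0 + -9)(1)| = 4.5 cm
1–5 s: v = 0 at t = 55/19 s; triangle areas 162/19 + 200/19 = 362/19 cm
5–8 s: |½(10 + 4)(3)| = 21 cm
8–12 s: |½(4 + 1)(4)| = 10 cm
Total distance = 2073/38 cm

2073/38 cm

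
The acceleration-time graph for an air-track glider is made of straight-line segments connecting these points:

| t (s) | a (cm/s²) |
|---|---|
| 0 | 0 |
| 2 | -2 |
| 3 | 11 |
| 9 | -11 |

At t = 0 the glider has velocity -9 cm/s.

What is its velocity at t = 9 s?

-6.5 cm/s

Δv equals the area under the a-t graph; then v = v₀ + Δv.
0–2 s: ½(0 + -2)(2) = -2 cm/s
2–3 s: ½(-2 + 11)(1) = 4.5 cm/s
3–9 s: ½(11 + -11)(6) = 0 cm/s
Δv = 2.5 cm/s, so v(9) = -9 + (2.5) = -6.5 cm/s.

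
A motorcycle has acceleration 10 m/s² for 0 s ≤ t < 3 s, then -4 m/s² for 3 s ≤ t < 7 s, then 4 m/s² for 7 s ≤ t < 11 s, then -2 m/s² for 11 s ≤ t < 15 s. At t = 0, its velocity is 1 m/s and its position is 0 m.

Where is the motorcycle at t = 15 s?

340 m

On each constant-a segment, Δv = aΔt and Δx = v₀Δt + ½aΔt²; chain segment to segment.
0–3 s: v starts 1 m/s; Δx = 1·3 + ½·10·3² = 48 m; v ends 31 m/s.
3–7 s: v starts 31 m/s; Δx = 31·4 + ½·-4·4² = 92 m; v ends 15 m/s.
7–11 s: v starts 15 m/s; Δx = 15·4 + ½·4·4² = 92 m; v ends 31 m/s.
11–15 s: v starts 31 m/s; Δx = 31·4 + ½·-2·4² = 108 m; v ends 23 m/s.
x(15) = 0 + Σ Δx = 340 m.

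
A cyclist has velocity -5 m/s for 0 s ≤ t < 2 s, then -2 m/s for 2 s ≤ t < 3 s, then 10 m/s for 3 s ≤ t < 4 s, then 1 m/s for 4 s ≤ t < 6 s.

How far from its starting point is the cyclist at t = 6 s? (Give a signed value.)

0 m

Displacement is the signed area under the v-t curve.
0–2 s: -5 × 2 = -10 m
2–3 s: -2 × 1 = -2 m
3–4 s: 10 × 1 = 10 m
4–6 s: 1 × 2 = 2 m
Net displacement = 0 m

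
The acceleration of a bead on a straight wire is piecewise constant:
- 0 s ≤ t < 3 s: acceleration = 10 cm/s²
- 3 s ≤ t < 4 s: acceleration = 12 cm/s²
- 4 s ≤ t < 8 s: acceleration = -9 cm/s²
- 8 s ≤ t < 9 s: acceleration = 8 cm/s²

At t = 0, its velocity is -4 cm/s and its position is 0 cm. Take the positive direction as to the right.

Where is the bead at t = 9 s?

151 cm

On each constant-a segment, Δv = aΔt and Δx = v₀Δt + ½aΔt²; chain segment to segment.
0–3 s: v starts -4 cm/s; Δx = -4·3 + ½·10·3² = 33 cm; v ends 26 cm/s.
3–4 s: v starts 26 cm/s; Δx = 26·1 + ½·12·1² = 32 cm; v ends 38 cm/s.
4–8 s: v starts 38 cm/s; Δx = 38·4 + ½·-9·4² = 80 cm; v ends 2 cm/s.
8–9 s: v starts 2 cm/s; Δx = 2·1 + ½·8·1² = 6 cm; v ends 10 cm/s.
x(9) = 0 + Σ Δx = 151 cm.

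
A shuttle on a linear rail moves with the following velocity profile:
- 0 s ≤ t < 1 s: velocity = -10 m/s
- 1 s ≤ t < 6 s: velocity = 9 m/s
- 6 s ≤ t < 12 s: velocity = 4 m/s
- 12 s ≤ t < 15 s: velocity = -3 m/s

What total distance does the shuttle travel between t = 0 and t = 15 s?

88 m

Distance (not displacement) is the total path length: add the absolute areas under v-t.
0–1 s: |-10| × 1 = 10 m
1–6 s: |9| × 5 = 45 m
6–12 s: |4| × 6 = 24 m
12–15 s: |-3| × 3 = 9 m
Total distance = 88 m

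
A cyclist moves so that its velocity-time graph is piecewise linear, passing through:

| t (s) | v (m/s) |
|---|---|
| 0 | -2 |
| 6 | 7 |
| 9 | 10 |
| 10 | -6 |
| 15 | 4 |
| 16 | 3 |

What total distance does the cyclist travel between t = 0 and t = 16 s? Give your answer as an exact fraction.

767/12 m

Distance (not displacement) is the total path length: add the absolute areas under v-t.
0–6 s: v = 0 at t = 4/3 s; triangle areas 4/3 + 49/3 = 53/3 m
6–9 s: |½(7 + 10)(3)| = 25.5 m
9–10 s: v = 0 at t = 9.625 s; triangle areas 3.125 + 1.125 = 4.25 m
10–15 s: v = 0 at t = 13 s; triangle areas 9 + 4 = 13 m
15–16 s: |½(4 + 3)(1)| = 3.5 m
Total distance = 767/12 m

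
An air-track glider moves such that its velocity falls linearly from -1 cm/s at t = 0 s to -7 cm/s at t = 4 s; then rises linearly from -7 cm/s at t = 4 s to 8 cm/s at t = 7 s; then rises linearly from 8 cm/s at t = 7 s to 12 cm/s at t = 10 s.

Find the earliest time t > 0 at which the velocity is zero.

v changes sign on 4–7 s (from -7 to 8); the graph is linear there, so v = 0 at t = 4 + (7)·(7 − 4)/(8 − -7) = 5.4 s.

t = 5.4 s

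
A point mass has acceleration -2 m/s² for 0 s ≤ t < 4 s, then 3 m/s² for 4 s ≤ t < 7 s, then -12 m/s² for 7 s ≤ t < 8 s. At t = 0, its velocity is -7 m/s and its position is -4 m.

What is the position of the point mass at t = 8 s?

On each constant-a segment, Δv = aΔt and Δx = v₀Δt + ½aΔt²; chain segment to segment.
0–4 s: v starts -7 m/s; Δx = -7·4 + ½·-2·4² = -44 m; v ends -15 m/s.
4–7 s: v starts -15 m/s; Δx = -15·3 + ½·3·3² = -31.5 m; v ends -6 m/s.
7–8 s: v starts -6 m/s; Δx = -6·1 + ½·-12·1² = -12 m; v ends -18 m/s.
x(8) = -4 + Σ Δx = -91.5 m.

-91.5 m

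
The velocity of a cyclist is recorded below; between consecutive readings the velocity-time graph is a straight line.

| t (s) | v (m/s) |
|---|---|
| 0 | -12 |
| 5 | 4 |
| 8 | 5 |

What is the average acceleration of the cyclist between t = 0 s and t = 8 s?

2.125 m/s²

Average acceleration = Δv/Δt = (5 − -12)/(8 − 0) = 2.125 m/s².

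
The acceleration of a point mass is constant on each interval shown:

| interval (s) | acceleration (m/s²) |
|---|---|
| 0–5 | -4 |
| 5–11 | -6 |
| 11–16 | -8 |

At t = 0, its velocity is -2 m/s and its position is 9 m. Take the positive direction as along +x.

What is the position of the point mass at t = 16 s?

On each constant-a segment, Δv = aΔt and Δx = v₀Δt + ½aΔt²; chain segment to segment.
0–5 s: v starts -2 m/s; Δx = -2·5 + ½·-4·5² = -60 m; v ends -22 m/s.
5–11 s: v starts -22 m/s; Δx = -22·6 + ½·-6·6² = -240 m; v ends -58 m/s.
11–16 s: v starts -58 m/s; Δx = -58·5 + ½·-8·5² = -390 m; v ends -98 m/s.
x(16) = 9 + Σ Δx = -681 m.

-681 m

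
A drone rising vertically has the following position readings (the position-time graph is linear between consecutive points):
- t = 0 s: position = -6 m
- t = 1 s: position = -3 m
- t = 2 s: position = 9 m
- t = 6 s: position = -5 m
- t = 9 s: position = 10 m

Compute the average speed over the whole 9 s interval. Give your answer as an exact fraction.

44/9 m/s

Average speed = (total path length)/(elapsed time); on a piecewise-linear x-t graph the path length is Σ|Δx|.
0–1 s: |Δx| = |-3 − -6| = 3 m
1–2 s: |Δx| = |9 − -3| = 12 m
2–6 s: |Δx| = |-5 − 9| = 14 m
6–9 s: |Δx| = |10 − -5| = 15 m
Total path = 44 m; average speed = 44/9 = 44/9 m/s.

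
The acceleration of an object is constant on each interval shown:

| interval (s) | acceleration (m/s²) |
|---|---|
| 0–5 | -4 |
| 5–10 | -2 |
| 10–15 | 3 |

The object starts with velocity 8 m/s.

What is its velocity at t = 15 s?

-7 m/s

Δv equals the area under the a-t graph; then v = v₀ + Δv.
0–5 s: -4 × 5 = -20 m/s
5–10 s: -2 × 5 = -10 m/s
10–15 s: 3 × 5 = 15 m/s
Δv = -15 m/s, so v(15) = 8 + (-15) = -7 m/s.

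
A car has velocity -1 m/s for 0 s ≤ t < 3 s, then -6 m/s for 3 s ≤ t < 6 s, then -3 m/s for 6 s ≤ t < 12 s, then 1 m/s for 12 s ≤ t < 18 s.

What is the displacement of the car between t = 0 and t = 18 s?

-33 m

Net displacement equals the area under the velocity-time graph (areas below the axis count negative).
0–3 s: -1 × 3 = -3 m
3–6 s: -6 × 3 = -18 m
6–12 s: -3 × 6 = -18 m
12–18 s: 1 × 6 = 6 m
Net displacement = -33 m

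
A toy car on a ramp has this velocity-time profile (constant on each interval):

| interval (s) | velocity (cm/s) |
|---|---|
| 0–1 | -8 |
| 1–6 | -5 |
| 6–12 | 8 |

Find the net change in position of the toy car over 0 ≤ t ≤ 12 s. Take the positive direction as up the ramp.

15 cm

Displacement is the signed area under the v-t curve.
0–1 s: -8 × 1 = -8 cm
1–6 s: -5 × 5 = -25 cm
6–12 s: 8 × 6 = 48 cm
Net displacement = 15 cm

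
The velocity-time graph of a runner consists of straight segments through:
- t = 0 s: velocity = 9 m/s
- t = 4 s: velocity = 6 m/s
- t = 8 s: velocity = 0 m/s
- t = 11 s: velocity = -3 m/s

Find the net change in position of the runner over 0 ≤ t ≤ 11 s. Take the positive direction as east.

37.5 m

Displacement is the signed area under the v-t curve.
0–4 s: ½(9 + 6)(4) = 30 m
4–8 s: ½(6 + 0)(4) = 12 m
8–11 s: ½(0 + -3)(3) = -4.5 m
Net displacement = 37.5 m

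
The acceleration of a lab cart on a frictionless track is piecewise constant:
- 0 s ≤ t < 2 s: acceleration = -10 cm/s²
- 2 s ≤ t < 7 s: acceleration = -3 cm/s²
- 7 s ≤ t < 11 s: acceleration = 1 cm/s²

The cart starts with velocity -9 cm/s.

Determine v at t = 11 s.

-40 cm/s

Δv equals the area under the a-t graph; then v = v₀ + Δv.
0–2 s: -10 × 2 = -20 cm/s
2–7 s: -3 × 5 = -15 cm/s
7–11 s: 1 × 4 = 4 cm/s
Δv = -31 cm/s, so v(11) = -9 + (-31) = -40 cm/s.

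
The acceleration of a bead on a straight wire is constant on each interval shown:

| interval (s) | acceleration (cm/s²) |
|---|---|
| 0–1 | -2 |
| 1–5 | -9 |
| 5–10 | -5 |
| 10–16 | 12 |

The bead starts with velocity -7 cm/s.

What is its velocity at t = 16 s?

Δv equals the area under the a-t graph; then v = v₀ + Δv.
0–1 s: -2 × 1 = -2 cm/s
1–5 s: -9 × 4 = -36 cm/s
5–10 s: -5 × 5 = -25 cm/s
10–16 s: 12 × 6 = 72 cm/s
Δv = 9 cm/s, so v(16) = -7 + (9) = 2 cm/s.

2 cm/s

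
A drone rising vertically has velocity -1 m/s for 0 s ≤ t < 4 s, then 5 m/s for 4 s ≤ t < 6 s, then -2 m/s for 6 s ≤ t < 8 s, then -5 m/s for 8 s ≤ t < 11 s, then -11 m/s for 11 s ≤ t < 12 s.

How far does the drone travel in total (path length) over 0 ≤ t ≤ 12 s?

Total distance travelled is ∫|v| dt — sum the magnitudes of each area piece.
0–4 s: |-1| × 4 = 4 m
4–6 s: |5| × 2 = 10 m
6–8 s: |-2| × 2 = 4 m
8–11 s: |-5| × 3 = 15 m
11–12 s: |-11| × 1 = 11 m
Total distance = 44 m

44 m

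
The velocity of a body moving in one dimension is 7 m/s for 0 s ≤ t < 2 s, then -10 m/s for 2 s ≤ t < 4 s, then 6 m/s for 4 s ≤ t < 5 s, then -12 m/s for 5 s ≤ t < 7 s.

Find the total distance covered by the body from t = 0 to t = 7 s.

Distance (not displacement) is the total path length: add the absolute areas under v-t.
0–2 s: |7| × 2 = 14 m
2–4 s: |-10| × 2 = 20 m
4–5 s: |6| × 1 = 6 m
5–7 s: |-12| × 2 = 24 m
Total distance = 64 m

64 m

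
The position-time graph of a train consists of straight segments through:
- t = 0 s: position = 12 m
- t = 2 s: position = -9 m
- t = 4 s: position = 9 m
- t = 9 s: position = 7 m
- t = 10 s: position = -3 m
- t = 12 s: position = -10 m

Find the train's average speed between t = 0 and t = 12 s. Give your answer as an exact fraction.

Average speed = (total path length)/(elapsed time); on a piecewise-linear x-t graph the path length is Σ|Δx|.
0–2 s: |Δx| = |-9 − 12| = 21 m
2–4 s: |Δx| = |9 − -9| = 18 m
4–9 s: |Δx| = |7 − 9| = 2 m
9–10 s: |Δx| = |-3 − 7| = 10 m
10–12 s: |Δx| = |-10 − -3| = 7 m
Total path = 58 m; average speed = 58/12 = 29/6 m/s.

29/6 m/s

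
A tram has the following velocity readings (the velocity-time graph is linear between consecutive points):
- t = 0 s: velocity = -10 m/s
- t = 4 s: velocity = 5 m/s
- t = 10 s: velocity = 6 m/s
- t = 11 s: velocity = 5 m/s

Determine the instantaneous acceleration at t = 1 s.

Acceleration is the slope of the v-t graph on 0–4 s: (5 − -10)/(4 − 0) = 3.75 m/s².

3.75 m/s²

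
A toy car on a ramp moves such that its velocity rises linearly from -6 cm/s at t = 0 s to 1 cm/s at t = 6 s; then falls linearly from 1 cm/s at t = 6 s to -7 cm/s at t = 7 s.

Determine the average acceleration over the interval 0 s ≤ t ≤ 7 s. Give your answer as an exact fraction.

-1/7 cm/s²

Average acceleration = Δv/Δt = (-7 − -6)/(7 − 0) = -1/7 cm/s².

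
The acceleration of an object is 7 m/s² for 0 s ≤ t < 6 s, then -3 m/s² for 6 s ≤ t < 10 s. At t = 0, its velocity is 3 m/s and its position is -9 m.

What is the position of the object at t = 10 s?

On each constant-a segment, Δv = aΔt and Δx = v₀Δt + ½aΔt²; chain segment to segment.
0–6 s: v starts 3 m/s; Δx = 3·6 + ½·7·6² = 144 m; v ends 45 m/s.
6–10 s: v starts 45 m/s; Δx = 45·4 + ½·-3·4² = 156 m; v ends 33 m/s.
x(10) = -9 + Σ Δx = 291 m.

291 m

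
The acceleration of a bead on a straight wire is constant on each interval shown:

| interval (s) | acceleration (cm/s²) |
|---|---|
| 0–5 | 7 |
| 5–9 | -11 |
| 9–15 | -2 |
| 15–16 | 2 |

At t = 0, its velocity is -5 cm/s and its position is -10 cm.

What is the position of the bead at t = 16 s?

On each constant-a segment, Δv = aΔt and Δx = v₀Δt + ½aΔt²; chain segment to segment.
0–5 s: v starts -5 cm/s; Δx = -5·5 + ½·7·5² = 62.5 cm; v ends 30 cm/s.
5–9 s: v starts 30 cm/s; Δx = 30·4 + ½·-11·4² = 32 cm; v ends -14 cm/s.
9–15 s: v starts -14 cm/s; Δx = -14·6 + ½·-2·6² = -120 cm; v ends -26 cm/s.
15–16 s: v starts -26 cm/s; Δx = -26·1 + ½·2·1² = -25 cm; v ends -24 cm/s.
x(16) = -10 + Σ Δx = -60.5 cm.

-60.5 cm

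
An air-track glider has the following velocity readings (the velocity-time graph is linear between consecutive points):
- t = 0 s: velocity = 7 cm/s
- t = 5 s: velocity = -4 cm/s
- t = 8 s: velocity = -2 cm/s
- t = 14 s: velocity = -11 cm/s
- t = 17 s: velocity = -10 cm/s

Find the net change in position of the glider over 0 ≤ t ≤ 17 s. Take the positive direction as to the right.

-72 cm

Net displacement equals the area under the velocity-time graph (areas below the axis count negative).
0–5 s: ½(7 + -4)(5) = 7.5 cm
5–8 s: ½(-4 + -2)(3) = -9 cm
8–14 s: ½(-2 + -11)(6) = -39 cm
14–17 s: ½(-11 + -10)(3) = -31.5 cm
Net displacement = -72 cm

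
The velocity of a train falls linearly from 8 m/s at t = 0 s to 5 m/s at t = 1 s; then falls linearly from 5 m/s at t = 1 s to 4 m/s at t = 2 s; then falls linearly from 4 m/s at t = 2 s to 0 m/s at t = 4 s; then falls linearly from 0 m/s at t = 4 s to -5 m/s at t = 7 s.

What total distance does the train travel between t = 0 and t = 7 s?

Total distance travelled is ∫|v| dt — sum the magnitudes of each area piece.
0–1 s: |½(8 + 5)(1)| = 6.5 m
1–2 s: |½(5 + 4)(1)| = 4.5 m
2–4 s: |½(4 + 0)(2)| = 4 m
4–7 s: |½(0 + -5)(3)| = 7.5 m
Total distance = 22.5 m

22.5 m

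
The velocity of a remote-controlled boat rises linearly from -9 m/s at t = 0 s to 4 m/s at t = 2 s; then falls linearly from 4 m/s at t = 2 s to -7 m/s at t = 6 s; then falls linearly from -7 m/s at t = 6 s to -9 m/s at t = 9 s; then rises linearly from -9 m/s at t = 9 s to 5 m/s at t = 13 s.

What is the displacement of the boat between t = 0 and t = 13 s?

Displacement is the signed area under the v-t curve.
0–2 s: ½(-9 + 4)(2) = -5 m
2–6 s: ½(4 + -7)(4) = -6 m
6–9 s: ½(-7 + -9)(3) = -24 m
9–13 s: ½(-9 + 5)(4) = -8 m
Net displacement = -43 m

-43 m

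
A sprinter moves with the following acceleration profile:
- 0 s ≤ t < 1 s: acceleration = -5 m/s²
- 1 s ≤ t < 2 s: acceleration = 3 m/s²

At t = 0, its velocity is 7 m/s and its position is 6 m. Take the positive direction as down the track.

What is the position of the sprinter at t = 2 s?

14 m

On each constant-a segment, Δv = aΔt and Δx = v₀Δt + ½aΔt²; chain segment to segment.
0–1 s: v starts 7 m/s; Δx = 7·1 + ½·-5·1² = 4.5 m; v ends 2 m/s.
1–2 s: v starts 2 m/s; Δx = 2·1 + ½·3·1² = 3.5 m; v ends 5 m/s.
x(2) = 6 + Σ Δx = 14 m.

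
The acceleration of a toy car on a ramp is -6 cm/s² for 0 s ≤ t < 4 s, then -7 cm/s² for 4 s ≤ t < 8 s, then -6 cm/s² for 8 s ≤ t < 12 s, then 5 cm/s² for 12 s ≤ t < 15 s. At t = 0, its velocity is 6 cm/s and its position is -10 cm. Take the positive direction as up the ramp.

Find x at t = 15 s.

On each constant-a segment, Δv = aΔt and Δx = v₀Δt + ½aΔt²; chain segment to segment.
0–4 s: v starts 6 cm/s; Δx = 6·4 + ½·-6·4² = -24 cm; v ends -18 cm/s.
4–8 s: v starts -18 cm/s; Δx = -18·4 + ½·-7·4² = -128 cm; v ends -46 cm/s.
8–12 s: v starts -46 cm/s; Δx = -46·4 + ½·-6·4² = -232 cm; v ends -70 cm/s.
12–15 s: v starts -70 cm/s; Δx = -70·3 + ½·5·3² = -187.5 cm; v ends -55 cm/s.
x(15) = -10 + Σ Δx = -581.5 cm.

-581.5 cm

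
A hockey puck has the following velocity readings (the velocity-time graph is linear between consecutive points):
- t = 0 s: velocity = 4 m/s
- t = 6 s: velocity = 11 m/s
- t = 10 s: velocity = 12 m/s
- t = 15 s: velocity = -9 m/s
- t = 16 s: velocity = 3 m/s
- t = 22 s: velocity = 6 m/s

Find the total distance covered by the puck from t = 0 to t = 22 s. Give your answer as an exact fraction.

4159/28 m

Distance (not displacement) is the total path length: add the absolute areas under v-t.
0–6 s: |½(4 + 11)(6)| = 45 m
6–10 s: |½(11 + 12)(4)| = 46 m
10–15 s: v = 0 at t = 90/7 s; triangle areas 120/7 + 135/14 = 375/14 m
15–16 s: v = 0 at t = 15.75 s; triangle areas 3.375 + 0.375 = 3.75 m
16–22 s: |½(3 + 6)(6)| = 27 m
Total distance = 4159/28 m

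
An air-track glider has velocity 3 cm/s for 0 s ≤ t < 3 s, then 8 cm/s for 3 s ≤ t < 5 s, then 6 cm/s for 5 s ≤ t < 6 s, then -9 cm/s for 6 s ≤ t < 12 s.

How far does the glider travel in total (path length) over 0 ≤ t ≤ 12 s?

85 cm

Total distance travelled is ∫|v| dt — sum the magnitudes of each area piece.
0–3 s: |3| × 3 = 9 cm
3–5 s: |8| × 2 = 16 cm
5–6 s: |6| × 1 = 6 cm
6–12 s: |-9| × 6 = 54 cm
Total distance = 85 cm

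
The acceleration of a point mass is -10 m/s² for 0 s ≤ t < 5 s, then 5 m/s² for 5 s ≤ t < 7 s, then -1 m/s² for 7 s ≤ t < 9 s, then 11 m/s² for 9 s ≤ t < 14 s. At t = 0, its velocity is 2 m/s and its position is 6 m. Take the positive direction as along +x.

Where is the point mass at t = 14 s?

-335.5 m

On each constant-a segment, Δv = aΔt and Δx = v₀Δt + ½aΔt²; chain segment to segment.
0–5 s: v starts 2 m/s; Δx = 2·5 + ½·-10·5² = -115 m; v ends -48 m/s.
5–7 s: v starts -48 m/s; Δx = -48·2 + ½·5·2² = -86 m; v ends -38 m/s.
7–9 s: v starts -38 m/s; Δx = -38·2 + ½·-1·2² = -78 m; v ends -40 m/s.
9–14 s: v starts -40 m/s; Δx = -40·5 + ½·11·5² = -62.5 m; v ends 15 m/s.
x(14) = 6 + Σ Δx = -335.5 m.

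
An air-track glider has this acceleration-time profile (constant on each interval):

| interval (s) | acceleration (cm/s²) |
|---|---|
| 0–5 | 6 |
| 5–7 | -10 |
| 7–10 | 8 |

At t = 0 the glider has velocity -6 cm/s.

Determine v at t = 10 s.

28 cm/s

Δv equals the area under the a-t graph; then v = v₀ + Δv.
0–5 s: 6 × 5 = 30 cm/s
5–7 s: -10 × 2 = -20 cm/s
7–10 s: 8 × 3 = 24 cm/s
Δv = 34 cm/s, so v(10) = -6 + (34) = 28 cm/s.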